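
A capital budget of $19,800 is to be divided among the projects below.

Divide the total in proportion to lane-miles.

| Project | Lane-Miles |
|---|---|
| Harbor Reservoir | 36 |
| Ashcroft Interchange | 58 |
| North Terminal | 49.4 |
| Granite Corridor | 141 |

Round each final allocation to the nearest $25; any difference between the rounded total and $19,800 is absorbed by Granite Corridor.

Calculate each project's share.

Harbor Reservoir: $2,500; Ashcroft Interchange: $4,050; North Terminal: $3,450; Granite Corridor: $9,800

Lane-miles total: 284.4.
Pro-rata amounts: Harbor Reservoir 36/284.4 × $19,800 = 2,506.33; Ashcroft Interchange 58/284.4 × $19,800 = 4,037.97; North Terminal 49.4/284.4 × $19,800 = 3,439.24; Granite Corridor 141/284.4 × $19,800 = 9,816.46.
Rounded to nearest $25: Harbor Reservoir $2,500; Ashcroft Interchange $4,050; North Terminal $3,450; Granite Corridor $9,825. Sum = $19,825.
Difference $19,800 − $19,825 = −$25 applied to Granite Corridor: Granite Corridor becomes $9,800.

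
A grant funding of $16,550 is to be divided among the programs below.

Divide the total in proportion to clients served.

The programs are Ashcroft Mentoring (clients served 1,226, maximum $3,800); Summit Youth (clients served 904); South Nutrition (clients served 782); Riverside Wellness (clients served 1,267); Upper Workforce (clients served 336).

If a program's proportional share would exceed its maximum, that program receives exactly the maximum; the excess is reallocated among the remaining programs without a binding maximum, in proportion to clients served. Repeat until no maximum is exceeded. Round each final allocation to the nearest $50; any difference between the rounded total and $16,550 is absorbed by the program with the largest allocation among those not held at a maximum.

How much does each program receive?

Ashcroft Mentoring: $3,800; Summit Youth: $3,500; South Nutrition: $3,050; Riverside Wellness: $4,900; Upper Workforce: $1,300

Total clients served = 4,515.
Proportional shares (ignoring caps): Ashcroft Mentoring 4,493.98; Summit Youth 3,313.67; South Nutrition 2,866.47; Riverside Wellness 4,644.26; Upper Workforce 1,231.63.
Cap binds for Ashcroft Mentoring ($3,800); balance $12,750 reallocated over remaining clients served 3,289.
Remaining shares: Summit Youth 3,504.41 → $3,500; South Nutrition 3,031.47 → $3,050; Riverside Wellness 4,911.60 → $4,900; Upper Workforce 1,302.52 → $1,300.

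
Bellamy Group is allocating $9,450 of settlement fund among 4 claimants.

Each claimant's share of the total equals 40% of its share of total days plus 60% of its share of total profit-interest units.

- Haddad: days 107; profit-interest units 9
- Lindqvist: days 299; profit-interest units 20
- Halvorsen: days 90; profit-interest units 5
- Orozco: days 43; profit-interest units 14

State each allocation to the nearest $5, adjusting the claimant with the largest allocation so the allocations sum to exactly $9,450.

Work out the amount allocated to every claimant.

Haddad: $1,815 | Lindqvist: $4,460 | Halvorsen: $1,220 | Orozco: $1,955

Days total 539; profit-interest units total 48.
Composite weights (40% days + 60% profit-interest units): Haddad 0.1919; Lindqvist 0.4719; Halvorsen 0.1293; Orozco 0.2069.
Pro-rata amounts: Haddad 1,813.51; Lindqvist 4,459.38; Halvorsen 1,221.79; Orozco 1,955.31.
Rounded to nearest $5: Haddad $1,815; Lindqvist $4,460; Halvorsen $1,220; Orozco $1,955. Sum = $9,450.
Sum already equals the total — no adjustment.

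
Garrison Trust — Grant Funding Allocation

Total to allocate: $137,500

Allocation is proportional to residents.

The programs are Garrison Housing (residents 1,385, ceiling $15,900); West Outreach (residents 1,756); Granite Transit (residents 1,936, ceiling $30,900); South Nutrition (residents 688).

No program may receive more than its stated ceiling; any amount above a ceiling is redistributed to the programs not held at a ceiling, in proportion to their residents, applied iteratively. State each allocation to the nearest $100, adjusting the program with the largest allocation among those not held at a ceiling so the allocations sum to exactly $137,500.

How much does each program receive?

Garrison Housing: $15,900 · West Outreach: $65,200 · Granite Transit: $30,900 · South Nutrition: $25,500

Sum of residents: 5,765.
Proportional shares (ignoring caps): Garrison Housing 33,033.39; West Outreach 41,882.05; Granite Transit 46,175.20; South Nutrition 16,409.37.
Capped: Garrison Housing ($15,900), Granite Transit ($30,900); remaining pool $90,700 reallocated over remaining residents 2,444.
Redistributed shares: West Outreach 65,167.43 → $65,200; South Nutrition 25,532.57 → $25,500.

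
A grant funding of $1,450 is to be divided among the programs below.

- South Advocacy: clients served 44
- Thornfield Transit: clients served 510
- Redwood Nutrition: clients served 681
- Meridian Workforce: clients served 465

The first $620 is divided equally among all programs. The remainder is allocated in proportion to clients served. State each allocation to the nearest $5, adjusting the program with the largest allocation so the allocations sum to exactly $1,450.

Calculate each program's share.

South Advocacy: $175; Thornfield Transit: $405; Redwood Nutrition: $490; Meridian Workforce: $380

Equal tier: $620 ÷ 4 = $155 apiece.
Remainder $830 by clients served (total 1,700): South Advocacy 21.48 → $20; Thornfield Transit 249.00 → $250; Redwood Nutrition 332.49 → $330; Meridian Workforce 227.03 → $225.
Rounding difference +$5 on remainder applied to Redwood Nutrition.
Totals: South Advocacy $155 + $20 = $175; Thornfield Transit $155 + $250 = $405; Redwood Nutrition $155 + $335 = $490; Meridian Workforce $155 + $225 = $380.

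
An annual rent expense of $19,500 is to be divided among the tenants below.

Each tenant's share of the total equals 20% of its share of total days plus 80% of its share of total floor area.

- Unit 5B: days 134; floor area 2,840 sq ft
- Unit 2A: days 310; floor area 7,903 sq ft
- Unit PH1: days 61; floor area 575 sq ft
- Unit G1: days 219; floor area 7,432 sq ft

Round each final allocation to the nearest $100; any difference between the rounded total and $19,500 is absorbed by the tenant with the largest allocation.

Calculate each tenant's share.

Unit 5B: $3,100; Unit 2A: $8,200; Unit PH1: $800; Unit G1: $7,400

Days total 724; floor area total 18,750.
Combined weights (20% days + 80% floor area): Unit 5B 0.1582; Unit 2A 0.4228; Unit PH1 0.0414; Unit G1 0.3776.
Pro-rata amounts: Unit 5B 3,084.70; Unit 2A 8,245.19; Unit PH1 806.99; Unit G1 7,363.12.
After rounding ($100): Unit 5B $3,100; Unit 2A $8,200; Unit PH1 $800; Unit G1 $7,400. Sum = $19,500.
Rounded total matches; no reconciliation needed.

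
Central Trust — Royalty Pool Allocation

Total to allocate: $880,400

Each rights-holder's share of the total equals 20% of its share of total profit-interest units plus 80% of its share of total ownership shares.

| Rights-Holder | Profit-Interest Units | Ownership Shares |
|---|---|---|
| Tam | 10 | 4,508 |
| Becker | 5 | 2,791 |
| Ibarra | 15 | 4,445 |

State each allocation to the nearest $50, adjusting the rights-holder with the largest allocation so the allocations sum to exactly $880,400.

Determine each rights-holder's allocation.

Tam: $329,050 · Becker: $196,750 · Ibarra: $354,600

Profit-interest units total 30; ownership shares total 11,744.
Combined weights (20% profit-interest units + 80% ownership shares): Tam 0.3738; Becker 0.2235; Ibarra 0.4028.
Raw shares: Tam 329,050.50; Becker 196,730.62; Ibarra 354,618.88.
At nearest $50: Tam $329,050; Becker $196,750; Ibarra $354,600. Sum = $880,400.
No rounding difference to absorb.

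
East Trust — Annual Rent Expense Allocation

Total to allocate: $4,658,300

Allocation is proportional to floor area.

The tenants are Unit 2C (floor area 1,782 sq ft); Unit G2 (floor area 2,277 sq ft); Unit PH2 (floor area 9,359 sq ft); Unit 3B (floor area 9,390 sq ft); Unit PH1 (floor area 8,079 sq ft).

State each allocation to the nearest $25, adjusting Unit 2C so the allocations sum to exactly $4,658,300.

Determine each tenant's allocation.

Unit 2C: $268,775 | Unit G2: $343,400 | Unit PH2: $1,411,500 | Unit 3B: $1,416,175 | Unit PH1: $1,218,450

Floor area total: 30,887.
Unrounded shares: Unit 2C 1,782/30,887 × $4,658,300 = 268,756.78; Unit G2 2,277/30,887 × $4,658,300 = 343,411.44; Unit PH2 9,359/30,887 × $4,658,300 = 1,411,500.95; Unit 3B 9,390/30,887 × $4,658,300 = 1,416,176.29; Unit PH1 8,079/30,887 × $4,658,300 = 1,218,454.55.
After rounding ($25): Unit 2C $268,750; Unit G2 $343,400; Unit PH2 $1,411,500; Unit 3B $1,416,175; Unit PH1 $1,218,450. Sum = $4,658,275.
Difference $4,658,300 − $4,658,275 = +$25 applied to Unit 2C: Unit 2C becomes $268,775.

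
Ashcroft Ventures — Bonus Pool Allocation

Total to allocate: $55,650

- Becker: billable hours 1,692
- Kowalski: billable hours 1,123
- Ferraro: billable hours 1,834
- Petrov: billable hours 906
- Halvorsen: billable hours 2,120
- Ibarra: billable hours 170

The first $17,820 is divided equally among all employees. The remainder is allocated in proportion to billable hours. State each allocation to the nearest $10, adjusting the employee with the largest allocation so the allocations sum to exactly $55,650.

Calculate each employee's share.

First tranche $17,820 split equally: $2,970 each.
Remainder $37,830 by billable hours (total 7,845): Becker 8,159.13 → $8,160; Kowalski 5,415.31 → $5,420; Ferraro 8,843.88 → $8,840; Petrov 4,368.89 → $4,370; Halvorsen 10,223.02 → $10,220; Ibarra 819.77 → $820.
Totals: Becker $2,970 + $8,160 = $11,130; Kowalski $2,970 + $5,420 = $8,390; Ferraro $2,970 + $8,840 = $11,810; Petrov $2,970 + $4,370 = $7,340; Halvorsen $2,970 + $10,220 = $13,190; Ibarra $2,970 + $820 = $3,790.

Becker: $11,130 | Kowalski: $8,390 | Ferraro: $11,810 | Petrov: $7,340 | Halvorsen: $13,190 | Ibarra: $3,790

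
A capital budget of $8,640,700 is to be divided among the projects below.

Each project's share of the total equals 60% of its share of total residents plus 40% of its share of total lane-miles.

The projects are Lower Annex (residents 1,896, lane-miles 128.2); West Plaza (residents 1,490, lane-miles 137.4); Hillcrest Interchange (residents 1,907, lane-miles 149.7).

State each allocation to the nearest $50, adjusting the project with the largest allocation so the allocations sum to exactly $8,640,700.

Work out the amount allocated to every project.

Lower Annex: $2,924,050 | West Plaza: $2,602,950 | Hillcrest Interchange: $3,113,700

Residents total 5,293; lane-miles total 415.3.
Combined weights (60% residents + 40% lane-miles): Lower Annex 0.3384; West Plaza 0.3012; Hillcrest Interchange 0.3604.
Unrounded shares: Lower Annex 2,924,033.43; West Plaza 2,602,927.86; Hillcrest Interchange 3,113,738.71.
After rounding ($50): Lower Annex $2,924,050; West Plaza $2,602,950; Hillcrest Interchange $3,113,750. Sum = $8,640,750.
Difference $8,640,700 − $8,640,750 = −$50 applied to largest allocation (Hillcrest Interchange): Hillcrest Interchange becomes $3,113,700.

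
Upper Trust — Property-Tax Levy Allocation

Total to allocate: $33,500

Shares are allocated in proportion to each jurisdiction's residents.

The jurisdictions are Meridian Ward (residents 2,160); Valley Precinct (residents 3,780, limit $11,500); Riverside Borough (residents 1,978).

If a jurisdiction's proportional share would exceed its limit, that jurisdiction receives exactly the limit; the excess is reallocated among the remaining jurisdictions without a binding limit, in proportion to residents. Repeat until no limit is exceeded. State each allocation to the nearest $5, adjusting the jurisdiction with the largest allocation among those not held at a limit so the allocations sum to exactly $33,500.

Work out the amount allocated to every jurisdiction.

Combined residents = 7,918.
Unconstrained shares: Meridian Ward 9,138.67; Valley Precinct 15,992.67; Riverside Borough 8,368.65.
Held at cap: Valley Precinct ($11,500); residual $22,000 reallocated over remaining residents 4,138.
Remaining shares: Meridian Ward 11,483.81 → $11,485; Riverside Borough 10,516.19 → $10,515.

Meridian Ward: $11,485; Valley Precinct: $11,500; Riverside Borough: $10,515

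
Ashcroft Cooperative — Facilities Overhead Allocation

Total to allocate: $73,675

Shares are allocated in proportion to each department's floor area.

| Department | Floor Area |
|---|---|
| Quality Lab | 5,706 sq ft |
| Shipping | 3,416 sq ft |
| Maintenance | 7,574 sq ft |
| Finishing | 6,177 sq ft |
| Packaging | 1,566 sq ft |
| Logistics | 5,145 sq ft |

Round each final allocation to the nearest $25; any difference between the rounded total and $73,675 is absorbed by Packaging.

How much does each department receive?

Quality Lab: $14,200 · Shipping: $8,500 · Maintenance: $18,850 · Finishing: $15,375 · Packaging: $3,925 · Logistics: $12,825

Combined floor area = 29,584.
Unrounded shares: Quality Lab 5,706/29,584 × $73,675 = 14,210.03; Shipping 3,416/29,584 × $73,675 = 8,507.09; Maintenance 7,574/29,584 × $73,675 = 18,862.04; Finishing 6,177/29,584 × $73,675 = 15,382.99; Packaging 1,566/29,584 × $73,675 = 3,899.91; Logistics 5,145/29,584 × $73,675 = 12,812.94.
At nearest $25: Quality Lab $14,200; Shipping $8,500; Maintenance $18,850; Finishing $15,375; Packaging $3,900; Logistics $12,825. Sum = $73,650.
Difference $73,675 − $73,650 = +$25 applied to Packaging: Packaging becomes $3,925.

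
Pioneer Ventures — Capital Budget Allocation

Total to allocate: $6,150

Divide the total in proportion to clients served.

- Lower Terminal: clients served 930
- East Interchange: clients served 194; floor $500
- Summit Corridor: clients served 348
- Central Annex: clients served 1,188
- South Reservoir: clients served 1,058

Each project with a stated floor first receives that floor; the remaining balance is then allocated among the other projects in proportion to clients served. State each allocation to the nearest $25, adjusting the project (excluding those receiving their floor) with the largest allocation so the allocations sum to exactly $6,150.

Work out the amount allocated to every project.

Lower Terminal: $1,500 | East Interchange: $500 | Summit Corridor: $550 | Central Annex: $1,900 | South Reservoir: $1,700

Fund the minimums — East Interchange $500. Remaining pool $5,650.
Remaining pool split over remaining clients served 3,524: Lower Terminal 1,491.06 → $1,500; Summit Corridor 557.95 → $550; Central Annex 1,904.71 → $1,900; South Reservoir 1,696.28 → $1,700.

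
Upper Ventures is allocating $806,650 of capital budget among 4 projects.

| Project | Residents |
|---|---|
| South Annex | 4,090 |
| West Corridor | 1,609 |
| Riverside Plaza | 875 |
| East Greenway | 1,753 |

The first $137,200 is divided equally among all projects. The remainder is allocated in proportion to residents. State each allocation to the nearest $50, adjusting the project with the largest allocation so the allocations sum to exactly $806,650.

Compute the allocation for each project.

First tranche $137,200 split equally: $34,300 each.
Remainder $669,450 by residents (total 8,327): South Annex 328,815.96 → $328,800; West Corridor 129,355.72 → $129,350; Riverside Plaza 70,345.71 → $70,350; East Greenway 140,932.61 → $140,950.
Totals: South Annex $34,300 + $328,800 = $363,100; West Corridor $34,300 + $129,350 = $163,650; Riverside Plaza $34,300 + $70,350 = $104,650; East Greenway $34,300 + $140,950 = $175,250.

South Annex: $363,100 · West Corridor: $163,650 · Riverside Plaza: $104,650 · East Greenway: $175,250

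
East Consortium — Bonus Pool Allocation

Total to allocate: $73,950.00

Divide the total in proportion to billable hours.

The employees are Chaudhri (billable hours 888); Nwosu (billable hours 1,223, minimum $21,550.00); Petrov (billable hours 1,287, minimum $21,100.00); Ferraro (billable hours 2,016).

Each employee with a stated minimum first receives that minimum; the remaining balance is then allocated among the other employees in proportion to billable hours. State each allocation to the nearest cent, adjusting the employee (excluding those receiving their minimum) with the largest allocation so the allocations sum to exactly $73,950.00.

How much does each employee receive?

Chaudhri: $9,571.07 | Nwosu: $21,550.00 | Petrov: $21,100.00 | Ferraro: $21,728.93

Fund the minimums — Nwosu $21,550.00; Petrov $21,100.00. Remaining pool $31,300.00.
Remaining pool split over remaining billable hours 2,904: Chaudhri 9,571.0744 → $9,571.07; Ferraro 21,728.9256 → $21,728.93.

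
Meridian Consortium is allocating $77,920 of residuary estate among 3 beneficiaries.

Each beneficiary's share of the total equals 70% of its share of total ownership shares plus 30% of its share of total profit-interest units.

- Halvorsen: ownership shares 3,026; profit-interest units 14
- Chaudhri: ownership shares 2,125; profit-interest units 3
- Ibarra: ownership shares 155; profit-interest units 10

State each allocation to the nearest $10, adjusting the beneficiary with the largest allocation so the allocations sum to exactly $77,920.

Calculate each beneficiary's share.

Totals — ownership shares 5,306, profit-interest units 27.
Combined weights (70% ownership shares + 30% profit-interest units): Halvorsen 0.5548; Chaudhri 0.3137; Ibarra 0.1316.
Raw shares: Halvorsen 43,227.21; Chaudhri 24,441.66; Ibarra 10,251.13.
At nearest $10: Halvorsen $43,230; Chaudhri $24,440; Ibarra $10,250. Sum = $77,920.
No rounding difference to absorb.

Halvorsen: $43,230; Chaudhri: $24,440; Ibarra: $10,250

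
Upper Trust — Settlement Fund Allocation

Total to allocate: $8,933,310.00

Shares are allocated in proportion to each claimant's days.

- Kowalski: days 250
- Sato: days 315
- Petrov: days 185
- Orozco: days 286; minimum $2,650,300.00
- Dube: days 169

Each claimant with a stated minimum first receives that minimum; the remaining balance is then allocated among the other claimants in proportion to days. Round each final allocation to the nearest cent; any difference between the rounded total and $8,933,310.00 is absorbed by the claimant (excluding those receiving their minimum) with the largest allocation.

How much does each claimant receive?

Minimums first: Orozco $2,650,300.00. Remaining pool $6,283,010.00.
Remaining pool split over remaining days 919: Kowalski 1,709,197.4973 → $1,709,197.50; Sato 2,153,588.8466 → $2,153,588.85; Petrov 1,264,806.1480 → $1,264,806.15; Dube 1,155,417.5082 → $1,155,417.51.
Rounding difference −$0.01 applied to Sato → $2,153,588.84.

Kowalski: $1,709,197.50 · Sato: $2,153,588.84 · Petrov: $1,264,806.15 · Orozco: $2,650,300.00 · Dube: $1,155,417.51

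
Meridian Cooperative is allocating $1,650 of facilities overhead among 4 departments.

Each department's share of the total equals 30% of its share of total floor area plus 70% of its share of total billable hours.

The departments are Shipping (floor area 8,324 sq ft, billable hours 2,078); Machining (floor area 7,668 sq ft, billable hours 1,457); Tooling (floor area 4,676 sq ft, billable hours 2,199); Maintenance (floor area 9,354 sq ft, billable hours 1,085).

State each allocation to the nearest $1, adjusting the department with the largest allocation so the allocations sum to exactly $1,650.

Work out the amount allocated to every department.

Shipping: $489; Machining: $373; Tooling: $450; Maintenance: $338

Floor area total 30,022; billable hours total 6,819.
Composite weights (30% floor area + 70% billable hours): Shipping 0.2965; Machining 0.2262; Tooling 0.2725; Maintenance 0.2049.
Unrounded shares: Shipping 489.22; Machining 373.22; Tooling 449.56; Maintenance 338.00.
Rounded to nearest $1: Shipping $489; Machining $373; Tooling $450; Maintenance $338. Sum = $1,650.
Rounded total matches; no reconciliation needed.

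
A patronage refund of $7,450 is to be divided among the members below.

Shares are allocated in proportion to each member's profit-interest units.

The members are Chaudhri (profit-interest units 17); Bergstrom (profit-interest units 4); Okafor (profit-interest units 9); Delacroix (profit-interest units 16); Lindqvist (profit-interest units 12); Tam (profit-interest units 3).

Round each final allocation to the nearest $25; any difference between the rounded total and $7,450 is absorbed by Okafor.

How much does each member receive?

Chaudhri: $2,075; Bergstrom: $500; Okafor: $1,075; Delacroix: $1,950; Lindqvist: $1,475; Tam: $375

Profit-interest units total: 61.
Proportional shares: Chaudhri 17/61 × $7,450 = 2,076.23; Bergstrom 4/61 × $7,450 = 488.52; Okafor 9/61 × $7,450 = 1,099.18; Delacroix 16/61 × $7,450 = 1,954.10; Lindqvist 12/61 × $7,450 = 1,465.57; Tam 3/61 × $7,450 = 366.39.
Rounded to nearest $25: Chaudhri $2,075; Bergstrom $500; Okafor $1,100; Delacroix $1,950; Lindqvist $1,475; Tam $375. Sum = $7,475.
Difference $7,450 − $7,475 = −$25 applied to Okafor: Okafor becomes $1,075.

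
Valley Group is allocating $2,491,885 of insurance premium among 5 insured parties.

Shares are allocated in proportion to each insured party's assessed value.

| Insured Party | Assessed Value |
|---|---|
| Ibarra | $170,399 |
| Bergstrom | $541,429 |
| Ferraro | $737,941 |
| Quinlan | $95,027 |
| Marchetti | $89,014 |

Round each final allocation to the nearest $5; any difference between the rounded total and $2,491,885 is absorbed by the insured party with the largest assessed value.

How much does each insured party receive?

Ibarra: $259,890 · Bergstrom: $825,785 · Ferraro: $1,125,510 · Quinlan: $144,935 · Marchetti: $135,765

Combined assessed value = 1,633,810.
Raw shares: Ibarra 170,399/1,633,810 × $2,491,885 = 259,892.34; Bergstrom 541,429/1,633,810 × $2,491,885 = 825,786.84; Ferraro 737,941/1,633,810 × $2,491,885 = 1,125,506.70; Quinlan 95,027/1,633,810 × $2,491,885 = 144,935.06; Marchetti 89,014/1,633,810 × $2,491,885 = 135,764.04.
After rounding ($5): Ibarra $259,890; Bergstrom $825,785; Ferraro $1,125,505; Quinlan $144,935; Marchetti $135,765. Sum = $2,491,880.
Difference $2,491,885 − $2,491,880 = +$5 applied to largest assessed value (Ferraro): Ferraro becomes $1,125,510.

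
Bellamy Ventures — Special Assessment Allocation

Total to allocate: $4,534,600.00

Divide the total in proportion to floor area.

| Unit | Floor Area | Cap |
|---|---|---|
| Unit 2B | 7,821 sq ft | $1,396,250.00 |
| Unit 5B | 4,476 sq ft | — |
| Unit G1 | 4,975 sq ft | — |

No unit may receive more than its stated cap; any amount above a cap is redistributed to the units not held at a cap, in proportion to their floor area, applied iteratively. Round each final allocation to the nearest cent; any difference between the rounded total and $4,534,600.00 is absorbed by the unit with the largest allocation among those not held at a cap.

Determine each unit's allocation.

Unit 2B: $1,396,250.00 | Unit 5B: $1,486,324.69 | Unit G1: $1,652,025.31

Floor area total: 17,272.
Unconstrained shares: Unit 2B 2,053,329.4697; Unit 5B 1,175,131.4034; Unit G1 1,306,139.1269.
Capped: Unit 2B ($1,396,250.00); remaining pool $3,138,350.00 reallocated over remaining floor area 9,451.
Remaining shares: Unit 5B 1,486,324.6852 → $1,486,324.69; Unit G1 1,652,025.3148 → $1,652,025.31.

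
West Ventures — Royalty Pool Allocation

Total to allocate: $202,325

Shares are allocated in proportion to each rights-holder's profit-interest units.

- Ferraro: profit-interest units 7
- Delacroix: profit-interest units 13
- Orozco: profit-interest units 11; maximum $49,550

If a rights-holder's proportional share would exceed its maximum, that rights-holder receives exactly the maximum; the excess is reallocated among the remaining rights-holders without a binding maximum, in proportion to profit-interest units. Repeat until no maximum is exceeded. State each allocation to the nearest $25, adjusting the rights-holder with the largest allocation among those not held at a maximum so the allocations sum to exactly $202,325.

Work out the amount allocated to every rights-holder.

Ferraro: $53,475; Delacroix: $99,300; Orozco: $49,550

Sum of profit-interest units: 31.
Pro-rata shares before constraints: Ferraro 45,686.29; Delacroix 84,845.97; Orozco 71,792.74.
Capped: Orozco ($49,550); residual $152,775 reallocated over remaining profit-interest units 20.
Redistributed shares: Ferraro 53,471.25 → $53,475; Delacroix 99,303.75 → $99,300.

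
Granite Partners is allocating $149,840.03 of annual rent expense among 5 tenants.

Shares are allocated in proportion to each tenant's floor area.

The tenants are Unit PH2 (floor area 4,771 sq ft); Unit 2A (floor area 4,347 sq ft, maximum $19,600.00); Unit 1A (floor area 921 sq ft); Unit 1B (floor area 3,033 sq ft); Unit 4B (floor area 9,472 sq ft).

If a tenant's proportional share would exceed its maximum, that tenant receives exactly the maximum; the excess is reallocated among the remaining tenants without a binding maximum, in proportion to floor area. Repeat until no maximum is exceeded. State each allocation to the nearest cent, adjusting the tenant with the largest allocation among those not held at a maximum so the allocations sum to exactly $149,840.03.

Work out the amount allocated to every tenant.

Total floor area = 22,544.
Proportional shares (ignoring caps): Unit PH2 31,710.7338; Unit 2A 28,892.5927; Unit 1A 6,121.4810; Unit 1B 20,159.0140; Unit 4B 62,956.2085.
Held at cap: Unit 2A ($19,600.00); residual $130,240.03 reallocated over remaining floor area 18,197.
Shares after redistribution: Unit PH2 34,147.1222 → $34,147.12; Unit 1A 6,591.8046 → $6,591.80; Unit 1B 21,707.8645 → $21,707.86; Unit 4B 67,793.2387 → $67,793.24.
Rounding difference +$0.01 applied to Unit 4B → $67,793.25.

Unit PH2: $34,147.12 · Unit 2A: $19,600.00 · Unit 1A: $6,591.80 · Unit 1B: $21,707.86 · Unit 4B: $67,793.25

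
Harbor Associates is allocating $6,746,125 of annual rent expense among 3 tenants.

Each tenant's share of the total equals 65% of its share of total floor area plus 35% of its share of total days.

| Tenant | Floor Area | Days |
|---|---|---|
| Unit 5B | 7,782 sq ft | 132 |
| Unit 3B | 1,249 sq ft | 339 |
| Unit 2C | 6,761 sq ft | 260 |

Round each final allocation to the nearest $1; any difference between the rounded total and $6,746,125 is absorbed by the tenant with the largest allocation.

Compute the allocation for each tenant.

Floor area total 15,792; days total 731.
Combined weights (65% floor area + 35% days): Unit 5B 0.3835; Unit 3B 0.2137; Unit 2C 0.4028.
Proportional shares: Unit 5B 2,587,198.61; Unit 3B 1,441,787.52; Unit 2C 2,717,138.87.
After rounding ($1): Unit 5B $2,587,199; Unit 3B $1,441,788; Unit 2C $2,717,139. Sum = $6,746,126.
Difference $6,746,125 − $6,746,126 = −$1 applied to largest allocation (Unit 2C): Unit 2C becomes $2,717,138.

Unit 5B: $2,587,199 | Unit 3B: $1,441,788 | Unit 2C: $2,717,138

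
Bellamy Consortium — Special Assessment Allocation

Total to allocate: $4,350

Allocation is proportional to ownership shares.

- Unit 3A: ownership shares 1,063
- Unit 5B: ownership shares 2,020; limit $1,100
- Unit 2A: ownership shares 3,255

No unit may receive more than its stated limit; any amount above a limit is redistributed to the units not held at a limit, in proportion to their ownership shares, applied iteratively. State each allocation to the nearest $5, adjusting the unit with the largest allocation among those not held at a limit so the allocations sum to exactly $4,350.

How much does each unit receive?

Total ownership shares = 6,338.
Pro-rata shares before constraints: Unit 3A 729.58; Unit 5B 1,386.40; Unit 2A 2,234.02.
Held at cap: Unit 5B ($1,100); balance $3,250 reallocated over remaining ownership shares 4,318.
Shares after redistribution: Unit 3A 800.08 → $800; Unit 2A 2,449.92 → $2,450.

Unit 3A: $800 · Unit 5B: $1,100 · Unit 2A: $2,450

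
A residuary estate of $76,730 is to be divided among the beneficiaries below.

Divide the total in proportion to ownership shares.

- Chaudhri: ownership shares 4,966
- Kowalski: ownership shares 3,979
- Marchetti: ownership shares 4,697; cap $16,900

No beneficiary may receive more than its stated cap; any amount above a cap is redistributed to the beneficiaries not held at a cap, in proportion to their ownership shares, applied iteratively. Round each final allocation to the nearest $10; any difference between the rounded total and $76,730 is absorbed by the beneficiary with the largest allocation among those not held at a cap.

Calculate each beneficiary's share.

Sum of ownership shares: 13,642.
Unconstrained shares: Chaudhri 27,931.47; Kowalski 22,380.05; Marchetti 26,418.47.
Held at cap: Marchetti ($16,900); remaining pool $59,830 reallocated over remaining ownership shares 8,945.
Shares after redistribution: Chaudhri 33,215.85 → $33,220; Kowalski 26,614.15 → $26,610.

Chaudhri: $33,220 | Kowalski: $26,610 | Marchetti: $16,900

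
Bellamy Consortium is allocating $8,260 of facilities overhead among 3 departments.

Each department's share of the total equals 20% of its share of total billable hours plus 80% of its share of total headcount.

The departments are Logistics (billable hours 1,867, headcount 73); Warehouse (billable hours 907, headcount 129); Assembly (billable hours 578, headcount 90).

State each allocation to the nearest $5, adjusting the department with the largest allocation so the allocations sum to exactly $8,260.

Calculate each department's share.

Logistics: $2,570 · Warehouse: $3,370 · Assembly: $2,320

Totals — billable hours 3,352, headcount 292.
Combined weights (20% billable hours + 80% headcount): Logistics 0.3114; Warehouse 0.4075; Assembly 0.2811.
Unrounded shares: Logistics 2,572.13; Warehouse 3,366.29; Assembly 2,321.57.
Rounded to nearest $5: Logistics $2,570; Warehouse $3,365; Assembly $2,320. Sum = $8,255.
Difference $8,260 − $8,255 = +$5 applied to largest allocation (Warehouse): Warehouse becomes $3,370.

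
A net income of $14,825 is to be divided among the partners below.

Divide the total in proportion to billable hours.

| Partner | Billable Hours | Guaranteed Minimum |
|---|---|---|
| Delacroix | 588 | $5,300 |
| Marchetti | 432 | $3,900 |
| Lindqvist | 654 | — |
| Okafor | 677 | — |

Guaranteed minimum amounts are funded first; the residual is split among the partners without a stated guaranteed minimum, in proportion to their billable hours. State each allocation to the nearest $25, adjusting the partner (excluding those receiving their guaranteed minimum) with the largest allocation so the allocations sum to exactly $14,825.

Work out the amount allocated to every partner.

Fund the minimums — Delacroix $5,300; Marchetti $3,900. Remaining pool $5,625.
Remaining pool split over remaining billable hours 1,331: Lindqvist 2,763.90 → $2,775; Okafor 2,861.10 → $2,850.

Delacroix: $5,300; Marchetti: $3,900; Lindqvist: $2,775; Okafor: $2,850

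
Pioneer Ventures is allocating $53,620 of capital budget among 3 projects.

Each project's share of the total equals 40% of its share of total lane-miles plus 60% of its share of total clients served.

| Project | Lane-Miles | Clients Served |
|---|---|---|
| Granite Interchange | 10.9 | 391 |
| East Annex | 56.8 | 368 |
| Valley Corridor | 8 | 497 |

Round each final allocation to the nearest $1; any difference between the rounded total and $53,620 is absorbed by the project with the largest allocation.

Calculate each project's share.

Lane-miles total 75.7; clients served total 1,256.
Blended shares (40% lane-miles + 60% clients served): Granite Interchange 0.2444; East Annex 0.4759; Valley Corridor 0.2797.
Pro-rata amounts: Granite Interchange 13,103.61; East Annex 25,519.27; Valley Corridor 14,997.11.
At nearest $1: Granite Interchange $13,104; East Annex $25,519; Valley Corridor $14,997. Sum = $53,620.
Rounded total matches; no reconciliation needed.

Granite Interchange: $13,104; East Annex: $25,519; Valley Corridor: $14,997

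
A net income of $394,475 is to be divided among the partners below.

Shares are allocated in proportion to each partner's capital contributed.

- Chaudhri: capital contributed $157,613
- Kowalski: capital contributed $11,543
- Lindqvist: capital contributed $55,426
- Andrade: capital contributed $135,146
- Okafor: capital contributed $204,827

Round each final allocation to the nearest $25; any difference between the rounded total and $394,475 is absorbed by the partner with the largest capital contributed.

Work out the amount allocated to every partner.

Combined capital contributed = 157,613 + 11,543 + 55,426 + 135,146 + 204,827 = 564,555.
Proportional shares: Chaudhri 110,129.90; Kowalski 8,065.51; Lindqvist 38,728.15; Andrade 94,431.40; Okafor 143,120.03.
At nearest $25: Chaudhri $110,125; Kowalski $8,075; Lindqvist $38,725; Andrade $94,425; Okafor $143,125. Sum = $394,475.
Sum already equals the total — no adjustment.

Chaudhri: $110,125 | Kowalski: $8,075 | Lindqvist: $38,725 | Andrade: $94,425 | Okafor: $143,125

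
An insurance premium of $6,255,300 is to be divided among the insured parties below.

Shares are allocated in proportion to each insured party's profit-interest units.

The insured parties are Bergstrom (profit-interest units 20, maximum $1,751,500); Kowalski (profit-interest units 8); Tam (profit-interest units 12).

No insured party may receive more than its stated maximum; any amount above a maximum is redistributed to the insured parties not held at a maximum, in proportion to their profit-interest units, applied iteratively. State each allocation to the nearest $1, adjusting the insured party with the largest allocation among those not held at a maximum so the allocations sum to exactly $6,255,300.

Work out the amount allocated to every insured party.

Bergstrom: $1,751,500 · Kowalski: $1,801,520 · Tam: $2,702,280

Profit-interest units total: 40.
Pro-rata shares before constraints: Bergstrom 3,127,650.00; Kowalski 1,251,060.00; Tam 1,876,590.00.
Cap binds for Bergstrom ($1,751,500); residual $4,503,800 reallocated over remaining profit-interest units 20.
Remaining shares: Kowalski 1,801,520.00 → $1,801,520; Tam 2,702,280.00 → $2,702,280.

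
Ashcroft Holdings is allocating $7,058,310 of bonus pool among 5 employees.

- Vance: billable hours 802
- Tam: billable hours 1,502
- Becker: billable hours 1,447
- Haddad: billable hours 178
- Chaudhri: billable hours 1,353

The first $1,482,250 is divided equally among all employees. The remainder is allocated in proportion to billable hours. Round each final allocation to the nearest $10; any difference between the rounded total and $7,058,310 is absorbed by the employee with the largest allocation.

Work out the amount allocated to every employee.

Equal tier: $1,482,250 ÷ 5 = $296,450 apiece.
Remainder $5,576,060 by billable hours (total 5,282): Vance 846,649.02 → $846,650; Tam 1,585,619.49 → $1,585,620; Becker 1,527,557.52 → $1,527,560; Haddad 187,909.63 → $187,910; Chaudhri 1,428,324.34 → $1,428,320.
Totals: Vance $296,450 + $846,650 = $1,143,100; Tam $296,450 + $1,585,620 = $1,882,070; Becker $296,450 + $1,527,560 = $1,824,010; Haddad $296,450 + $187,910 = $484,360; Chaudhri $296,450 + $1,428,320 = $1,724,770.

Vance: $1,143,100; Tam: $1,882,070; Becker: $1,824,010; Haddad: $484,360; Chaudhri: $1,724,770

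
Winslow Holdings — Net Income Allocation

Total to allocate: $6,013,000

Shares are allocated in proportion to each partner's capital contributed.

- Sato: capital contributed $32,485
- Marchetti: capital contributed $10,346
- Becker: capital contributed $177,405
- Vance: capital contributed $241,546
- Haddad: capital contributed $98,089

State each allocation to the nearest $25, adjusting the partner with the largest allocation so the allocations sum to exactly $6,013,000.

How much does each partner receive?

Sum of capital contributed: 559,871.
Proportional shares: Sato 32,485/559,871 × $6,013,000 = 348,888.06; Marchetti 10,346/559,871 × $6,013,000 = 111,115.77; Becker 177,405/559,871 × $6,013,000 = 1,905,325.09; Vance 241,546/559,871 × $6,013,000 = 2,594,197.77; Haddad 98,089/559,871 × $6,013,000 = 1,053,473.31.
At nearest $25: Sato $348,900; Marchetti $111,125; Becker $1,905,325; Vance $2,594,200; Haddad $1,053,475. Sum = $6,013,025.
Difference $6,013,000 − $6,013,025 = −$25 applied to largest allocation (Vance): Vance becomes $2,594,175.

Sato: $348,900 | Marchetti: $111,125 | Becker: $1,905,325 | Vance: $2,594,175 | Haddad: $1,053,475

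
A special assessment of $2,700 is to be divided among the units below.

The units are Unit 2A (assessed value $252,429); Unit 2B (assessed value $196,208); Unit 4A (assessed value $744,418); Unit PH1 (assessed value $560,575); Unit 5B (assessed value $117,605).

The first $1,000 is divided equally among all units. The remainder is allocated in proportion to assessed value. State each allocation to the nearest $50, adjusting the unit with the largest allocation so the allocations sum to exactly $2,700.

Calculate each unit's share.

Equal tier: $1,000 ÷ 5 = $200 apiece.
Remainder $1,700 by assessed value (total 1,871,235): Unit 2A 229.33 → $250; Unit 2B 178.25 → $200; Unit 4A 676.30 → $700; Unit PH1 509.28 → $500; Unit 5B 106.84 → $100.
Rounding difference −$50 on remainder applied to Unit 4A.
Totals: Unit 2A $200 + $250 = $450; Unit 2B $200 + $200 = $400; Unit 4A $200 + $650 = $850; Unit PH1 $200 + $500 = $700; Unit 5B $200 + $100 = $300.

Unit 2A: $450 | Unit 2B: $400 | Unit 4A: $850 | Unit PH1: $700 | Unit 5B: $300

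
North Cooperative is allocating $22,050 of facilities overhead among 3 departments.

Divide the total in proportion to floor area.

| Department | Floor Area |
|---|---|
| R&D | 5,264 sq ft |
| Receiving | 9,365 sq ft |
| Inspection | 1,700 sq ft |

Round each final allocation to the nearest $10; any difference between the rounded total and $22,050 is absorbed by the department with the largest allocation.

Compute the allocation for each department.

R&D: $7,110 · Receiving: $12,640 · Inspection: $2,300

Sum of floor area: 16,329.
Raw shares: R&D 5,264/16,329 × $22,050 = 7,108.29; Receiving 9,365/16,329 × $22,050 = 12,646.11; Inspection 1,700/16,329 × $22,050 = 2,295.61.
After rounding ($10): R&D $7,110; Receiving $12,650; Inspection $2,300. Sum = $22,060.
Difference $22,050 − $22,060 = −$10 applied to largest allocation (Receiving): Receiving becomes $12,640.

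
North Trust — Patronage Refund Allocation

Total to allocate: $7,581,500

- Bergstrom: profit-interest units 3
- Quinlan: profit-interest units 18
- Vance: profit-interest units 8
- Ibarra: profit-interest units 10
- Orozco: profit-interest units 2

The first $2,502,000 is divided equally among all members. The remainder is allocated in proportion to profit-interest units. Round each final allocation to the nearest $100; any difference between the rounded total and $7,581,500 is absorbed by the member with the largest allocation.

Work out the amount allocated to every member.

Equal tier: $2,502,000 ÷ 5 = $500,400 apiece.
Remainder $5,079,500 by profit-interest units (total 41): Bergstrom 371,670.73 → $371,700; Quinlan 2,230,024.39 → $2,230,000; Vance 991,121.95 → $991,100; Ibarra 1,238,902.44 → $1,238,900; Orozco 247,780.49 → $247,800.
Totals: Bergstrom $500,400 + $371,700 = $872,100; Quinlan $500,400 + $2,230,000 = $2,730,400; Vance $500,400 + $991,100 = $1,491,500; Ibarra $500,400 + $1,238,900 = $1,739,300; Orozco $500,400 + $247,800 = $748,200.

Bergstrom: $872,100 | Quinlan: $2,730,400 | Vance: $1,491,500 | Ibarra: $1,739,300 | Orozco: $748,200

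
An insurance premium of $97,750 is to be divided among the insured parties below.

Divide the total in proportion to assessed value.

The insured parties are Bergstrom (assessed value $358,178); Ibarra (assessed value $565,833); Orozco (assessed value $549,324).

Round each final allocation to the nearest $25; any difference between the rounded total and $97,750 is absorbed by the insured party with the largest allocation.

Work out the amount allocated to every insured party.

Bergstrom: $23,775 · Ibarra: $37,525 · Orozco: $36,450

Total assessed value = 1,473,335.
Raw shares: Bergstrom 358,178/1,473,335 × $97,750 = 23,763.71; Ibarra 565,833/1,473,335 × $97,750 = 37,540.80; Orozco 549,324/1,473,335 × $97,750 = 36,445.49.
After rounding ($25): Bergstrom $23,775; Ibarra $37,550; Orozco $36,450. Sum = $97,775.
Difference $97,750 − $97,775 = −$25 applied to largest allocation (Ibarra): Ibarra becomes $37,525.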